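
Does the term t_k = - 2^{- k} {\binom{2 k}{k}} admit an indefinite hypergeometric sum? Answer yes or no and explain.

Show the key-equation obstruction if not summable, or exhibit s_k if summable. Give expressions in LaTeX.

No. Not Gosper-summable.

Step 1: r(k) = (2*k + 1)/(k + 1).
Factor: A=2*k + 1; B=k + 1; C=1.
Set up (2*k + 1)·f(k+1) − (k)·f(k) − (1) = 0.
Bound: deg f ≤ -1.
d = -1 < 0 ⇒ no nonzero polynomial f; not summable.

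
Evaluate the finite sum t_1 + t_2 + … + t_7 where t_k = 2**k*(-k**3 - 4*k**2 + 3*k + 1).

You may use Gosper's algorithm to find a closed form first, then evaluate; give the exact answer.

r(k) = 2*(k**3 + 7*k**2 + 8*k + 1)/(k**3 + 4*k**2 - 3*k - 1) after simplifying.
Factor: A=2; B=1; C=k**3 + 4*k**2 - 3*k - 1.
Need (2)·f(k+1) − (1)·f(k) = k**3 + 4*k**2 - 3*k - 1.
d = 3 from the (0,0,3) case.
Coefficient equations give f(k) = k**3 - 2*k**2 - k + 3.
Get s_k = R·t_k = 2**k*(-k**3 + 2*k**2 + k - 3) with R(k) = B(k−1)f(k)/C(k) = (k**3 - 2*k**2 - k + 3)/(k**3 + 4*k**2 - 3*k - 1).
Verify: 2**k*(-k**3 - 4*k**2 + 3*k + 1) matches t_k.
Sum = s_(8) − s_(1); s_(8) = -97024, s_(1) = -2 ⇒ -97022.

Σ = -97022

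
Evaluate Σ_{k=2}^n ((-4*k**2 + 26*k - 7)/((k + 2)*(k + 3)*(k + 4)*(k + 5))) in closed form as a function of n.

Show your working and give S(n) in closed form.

r(k) = -(k + 2)*(26*k - 4*(k + 1)**2 + 19)/((k + 6)*(4*k**2 - 26*k + 7)) after simplifying.
Take A(k)=k + 2, B(k)=k + 6, C(k)=k**2 - 13*k/2 + 7/4.
Solve (k + 2)·f(k+1) − (k + 5)·f(k) = k**2 - 13*k/2 + 7/4.
From deg A=1, deg B=1, deg C=2: d=3.
Coefficient equations give f(k) = k*(k**2 - 23*k + 50)/32.
Then R = B(k−1)f/C = k*(k + 5)*(k**2 - 23*k + 50)/(8*(4*k**2 - 26*k + 7)), so s_k = R(k)·t_k = k*(-k**2 + 23*k - 50)/(8*(k + 2)*(k + 3)*(k + 4)).
Verify: (-4*k**2 + 26*k - 7)/(k**4 + 14*k**3 + 71*k**2 + 154*k + 120) matches t_k.
Telescope: S(n) = s_(n+1) − s_(2) = (-n**3 + 20*n**2 - 7*n - 28)/(8*(n**3 + 12*n**2 + 47*n + 60)) − (-1/60) = (-13*n**3 + 324*n**2 - 11*n - 300)/(120*(n**3 + 12*n**2 + 47*n + 60)).

S(n) = (-13*n**3 + 324*n**2 - 11*n - 300)/(120*(n**3 + 12*n**2 + 47*n + 60))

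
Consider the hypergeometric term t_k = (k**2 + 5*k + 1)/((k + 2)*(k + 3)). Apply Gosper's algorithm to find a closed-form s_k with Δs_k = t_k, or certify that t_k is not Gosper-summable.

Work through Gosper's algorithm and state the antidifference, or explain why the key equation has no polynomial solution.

t_(k+1)/t_k = (k + 2)*(5*k + (k + 1)**2 + 6)/((k + 4)*(k**2 + 5*k + 1)).
Factor: A=k + 2; B=k + 4; C=k**2 + 5*k + 1.
Solve (k + 2)·f(k+1) − (k + 3)·f(k) = k**2 + 5*k + 1.
d = 2 from the (1,1,2) case.
Coefficient equations give f(k) = k*(2*k - 1)/2.
R(k) = B(k−1)·f(k)/C(k) = k*(k + 3)*(2*k - 1)/(2*(k**2 + 5*k + 1)); s_k = R·t_k = k*(2*k - 1)/(2*(k + 2)).
Δs = (k**2 + 5*k + 1)/(k**2 + 5*k + 6), as required.

s_k = k*(2*k - 1)/(2*(k + 2))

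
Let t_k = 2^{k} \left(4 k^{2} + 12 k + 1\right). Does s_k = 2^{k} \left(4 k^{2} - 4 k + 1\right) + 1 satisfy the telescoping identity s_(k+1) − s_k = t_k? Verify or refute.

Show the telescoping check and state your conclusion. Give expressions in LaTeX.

Valid — Δs_k = t_k.

s_(k+1) = 2**(k + 1)*(-4*k + 4*(k + 1)**2 - 3) + 1
s_(k+1) − s_k = 2**k*(4*k**2 + 12*k + 1)
(s_(k+1) − s_k) − t_k = 0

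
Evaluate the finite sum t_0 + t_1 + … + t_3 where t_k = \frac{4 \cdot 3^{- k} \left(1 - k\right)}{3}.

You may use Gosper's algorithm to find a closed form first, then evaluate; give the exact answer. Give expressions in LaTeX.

Step 1: r(k) = k/(3*(k - 1)).
Normal form (A,B,C) = (1/3, 1, k - 1).
Need (1/3)·f(k+1) − (1)·f(k) = k - 1.
Degrees (0,0,1) ⇒ d ≤ 1.
Solving with deg f ≤ 1: f(k) = -3*(2*k - 1)/4.
So s_k = (B(k−1)f/C)·t_k = (-3*(2*k - 1)/(4*(k - 1)))·t_k = (2*k - 1)/3**k.
Check: Δs_k = 4*(1 - k)/(3*3**k). ✓
Sum = s_(4) − s_(0); s_(4) = 7/81, s_(0) = -1 ⇒ 88/81.

Σ = 88/81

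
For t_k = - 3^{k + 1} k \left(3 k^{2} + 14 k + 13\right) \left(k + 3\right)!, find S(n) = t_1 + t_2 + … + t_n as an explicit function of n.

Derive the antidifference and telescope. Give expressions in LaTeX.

S(n) = - 3^{n + 2} n \left(n + 1\right) \left(n + 4\right)!

The ratio is 3*(k + 1)*(k + 4)*(14*k + 3*(k + 1)**2 + 27)/(k*(3*k**2 + 14*k + 13)).
A = 3*k + 12, B = 1, C = k**3 + 14*k**2/3 + 13*k/3.
f must satisfy (3*k + 12)·f(k+1) − (1)·f(k) = k**3 + 14*k**2/3 + 13*k/3.
d = 2 from the (1,0,3) case.
Match coefficients ⇒ f(k) = k*(k - 1)/3.
Certificate R = B(k−1)f/C = (k - 1)/(3*k**2 + 14*k + 13) gives s_k = -3**(k + 1)*k*(k - 1)*factorial(k + 3).
Δs = -3**(k + 1)*k*(3*k**2 + 14*k + 13)*factorial(k + 3), as required.
Σ_(k=1)^n t_k = s_(n+1) − s_(1) = (-3**(n + 2)*n*(n + 1)*factorial(n + 4)) − (0), i.e. -3**(n + 2)*n*(n + 1)*factorial(n + 4).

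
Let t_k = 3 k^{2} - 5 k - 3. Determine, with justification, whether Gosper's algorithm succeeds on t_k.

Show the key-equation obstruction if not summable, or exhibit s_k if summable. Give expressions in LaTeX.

Yes. s_k = k^{2} \left(k - 4\right).

Ratio r(k) = (3*k**2 + k - 5)/(3*k**2 - 5*k - 3).
Factor: A=1; B=1; C=k**2 - 5*k/3 - 1.
Set up (1)·f(k+1) − (1)·f(k) − (k**2 - 5*k/3 - 1) = 0.
From deg A=0, deg B=0, deg C=2: d=3.
Solving with deg f ≤ 3: f(k) = k**2*(k - 4)/3.
So s_k = (B(k−1)f/C)·t_k = (k**2*(k - 4)/(3*k**2 - 5*k - 3))·t_k = k**2*(k - 4).
Check: Δs_k = 3*k**2 - 5*k - 3. ✓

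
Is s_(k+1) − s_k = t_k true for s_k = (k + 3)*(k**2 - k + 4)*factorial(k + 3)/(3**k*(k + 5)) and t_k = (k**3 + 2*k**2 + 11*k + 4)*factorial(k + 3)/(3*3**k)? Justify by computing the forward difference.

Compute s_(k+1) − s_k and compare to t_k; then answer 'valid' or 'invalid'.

Invalid: residual -2*(k**4 + 7*k**3 + 18*k**2 + 62*k + 8)*factorial(k + 3)/(3*3**k*(k + 5)*(k + 6)) ≠ 0.

s_(k+1) = (k + 4)*(k**2 + k + 4)*factorial(k + 4)/(3*3**k*(k + 6))
s_(k+1) − s_k = (k**5 + 11*k**4 + 49*k**3 + 149*k**2 + 250*k + 104)*factorial(k + 3)/(3*3**k*(k + 5)*(k + 6))
(s_(k+1) − s_k) − t_k = -2*(k**4 + 7*k**3 + 18*k**2 + 62*k + 8)*factorial(k + 3)/(3*3**k*(k + 5)*(k + 6))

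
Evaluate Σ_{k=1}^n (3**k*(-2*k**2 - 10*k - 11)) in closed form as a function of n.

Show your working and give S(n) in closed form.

The ratio is 3*(2*k**2 + 14*k + 23)/(2*k**2 + 10*k + 11).
Gosper form: A/B · C(k+1)/C(k) with A=3, B=1, C=k**2 + 5*k + 11/2.
Need (3)·f(k+1) − (1)·f(k) = k**2 + 5*k + 11/2.
Bound: deg f ≤ 2.
Match coefficients ⇒ f(k) = (k + 1)**2/2.
R(k) = B(k−1)·f(k)/C(k) = (k + 1)**2/(2*k**2 + 10*k + 11); s_k = R·t_k = 3**k*(-k**2 - 2*k - 1).
Verify: 3**k*(-2*k**2 - 10*k - 11) matches t_k.
Σ_(k=1)^n t_k = s_(n+1) − s_(1) = (3**(n + 1)*(-n**2 - 4*n - 4)) − (-12), i.e. -3*3**n*n**2 - 12*3**n*n - 12*3**n + 12.

S(n) = -3*3**n*n**2 - 12*3**n*n - 12*3**n + 12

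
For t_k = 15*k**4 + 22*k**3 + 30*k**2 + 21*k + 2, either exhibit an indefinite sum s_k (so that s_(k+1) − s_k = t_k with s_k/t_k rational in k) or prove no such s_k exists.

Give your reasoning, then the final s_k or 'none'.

Compute t_(k+1)/t_k: get (15*k**4 + 82*k**3 + 186*k**2 + 207*k + 90)/(15*k**4 + 22*k**3 + 30*k**2 + 21*k + 2).
A = 1, B = 1, C = k**4 + 22*k**3/15 + 2*k**2 + 7*k/5 + 2/15.
Key eq: (1)·f(k+1) = (1)·f(k) + (k**4 + 22*k**3/15 + 2*k**2 + 7*k/5 + 2/15).
Degrees (0,0,4) ⇒ d ≤ 5.
A polynomial solution: f(k) = k*(3*k**4 - 2*k**3 + 4*k**2 + k - 4)/15.
Then R = B(k−1)f/C = k*(3*k**4 - 2*k**3 + 4*k**2 + k - 4)/(15*k**4 + 22*k**3 + 30*k**2 + 21*k + 2), so s_k = R(k)·t_k = k*(3*k**4 - 2*k**3 + 4*k**2 + k - 4).
Verify: 15*k**4 + 22*k**3 + 30*k**2 + 21*k + 2 matches t_k.

s_k = k*(3*k**4 - 2*k**3 + 4*k**2 + k - 4)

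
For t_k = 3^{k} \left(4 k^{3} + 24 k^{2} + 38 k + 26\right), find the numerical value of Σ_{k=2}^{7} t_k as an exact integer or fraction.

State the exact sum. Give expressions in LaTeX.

Σ = 8056602

Compute t_(k+1)/t_k: get 3*(2*k**3 + 18*k**2 + 49*k + 46)/(2*k**3 + 12*k**2 + 19*k + 13).
So A=3 and B=1, with C=k**3 + 6*k**2 + 19*k/2 + 13/2.
f must satisfy (3)·f(k+1) − (1)·f(k) = k**3 + 6*k**2 + 19*k/2 + 13/2.
From deg A=0, deg B=0, deg C=3: d=3.
A polynomial solution: f(k) = (2*k**3 + 3*k**2 + k + 4)/4.
Certificate R = B(k−1)f/C = (2*k**3 + 3*k**2 + k + 4)/(2*(2*k**3 + 12*k**2 + 19*k + 13)) gives s_k = 3**k*(2*k**3 + 3*k**2 + k + 4).
Δs = 3**k*(4*k**3 + 24*k**2 + 38*k + 26), as required.
Evaluate s at k=8 and k=2: 8056908 and 306; difference 8056602.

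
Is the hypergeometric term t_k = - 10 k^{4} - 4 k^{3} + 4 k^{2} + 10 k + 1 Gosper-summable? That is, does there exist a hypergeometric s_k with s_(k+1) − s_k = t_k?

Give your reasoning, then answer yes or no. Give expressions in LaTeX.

t_(k+1)/t_k = (10*k**4 + 44*k**3 + 68*k**2 + 34*k - 1)/(10*k**4 + 4*k**3 - 4*k**2 - 10*k - 1).
Gosper form: A/B · C(k+1)/C(k) with A=1, B=1, C=k**4 + 2*k**3/5 - 2*k**2/5 - k - 1/10.
Solve (1)·f(k+1) − (1)·f(k) = k**4 + 2*k**3/5 - 2*k**2/5 - k - 1/10.
From deg A=0, deg B=0, deg C=4: d=5.
Coefficient equations give f(k) = k*(2*k**4 - 4*k**3 - 2*k + 3)/10.
Certificate R = B(k−1)f/C = k*(2*k**4 - 4*k**3 - 2*k + 3)/(10*k**4 + 4*k**3 - 4*k**2 - 10*k - 1) gives s_k = k*(-2*k**4 + 4*k**3 + 2*k - 3).
s_(k+1) − s_k = -10*k**4 - 4*k**3 + 4*k**2 + 10*k + 1 = t_k.

Yes. s_k = k \left(- 2 k^{4} + 4 k^{3} + 2 k - 3\right).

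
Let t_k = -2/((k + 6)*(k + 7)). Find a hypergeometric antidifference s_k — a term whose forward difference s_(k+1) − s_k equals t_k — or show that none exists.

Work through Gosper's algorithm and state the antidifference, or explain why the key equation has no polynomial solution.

s_k = -k/(3*k + 18)

The ratio is (k + 6)/(k + 8).
So A=k + 6 and B=k + 8, with C=1.
Key eq: (k + 6)·f(k+1) = (k + 7)·f(k) + (1).
Degrees (1,1,0) ⇒ d ≤ 1.
Coefficient equations give f(k) = k/6.
Certificate R = B(k−1)f/C = k*(k + 7)/6 gives s_k = -k/(3*k + 18).
Check: Δs_k = -2/(k**2 + 13*k + 42). ✓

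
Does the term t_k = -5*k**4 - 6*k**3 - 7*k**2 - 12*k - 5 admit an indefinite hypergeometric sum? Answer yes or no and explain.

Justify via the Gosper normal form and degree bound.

t_(k+1)/t_k = (5*k**4 + 26*k**3 + 55*k**2 + 64*k + 35)/(5*k**4 + 6*k**3 + 7*k**2 + 12*k + 5).
Take A(k)=1, B(k)=1, C(k)=k**4 + 6*k**3/5 + 7*k**2/5 + 12*k/5 + 1.
Solve (1)·f(k+1) − (1)·f(k) = k**4 + 6*k**3/5 + 7*k**2/5 + 12*k/5 + 1.
Degrees (0,0,4) ⇒ d ≤ 5.
Coefficient equations give f(k) = k**2*(k**3 - k**2 + k + 4)/5.
Then R = B(k−1)f/C = k**2*(k**3 - k**2 + k + 4)/(5*k**4 + 6*k**3 + 7*k**2 + 12*k + 5), so s_k = R(k)·t_k = k**2*(-k**3 + k**2 - k - 4).
Verify: -5*k**4 - 6*k**3 - 7*k**2 - 12*k - 5 matches t_k.

Yes. s_k = k**2*(-k**3 + k**2 - k - 4).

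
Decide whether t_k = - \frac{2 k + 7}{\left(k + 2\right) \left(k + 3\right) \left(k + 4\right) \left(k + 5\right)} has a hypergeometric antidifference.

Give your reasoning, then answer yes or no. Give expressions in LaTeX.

The ratio is (k + 2)*(2*k + 9)/((k + 6)*(2*k + 7)).
So A=k + 2 and B=k + 6, with C=k + 7/2.
Need (k + 2)·f(k+1) − (k + 5)·f(k) = k + 7/2.
Degrees (1,1,1) ⇒ d ≤ 3.
Match coefficients ⇒ f(k) = k*(k + 3)*(k + 6)/16.
Certificate R = B(k−1)f/C = k*(k + 3)*(k + 5)*(k + 6)/(8*(2*k + 7)) gives s_k = k*(-k - 6)/(8*(k**2 + 6*k + 8)).
s_(k+1) − s_k = (-2*k - 7)/(k**4 + 14*k**3 + 71*k**2 + 154*k + 120) = t_k.

Yes. s_k = \frac{k \left(- k - 6\right)}{8 \left(k^{2} + 6 k + 8\right)}.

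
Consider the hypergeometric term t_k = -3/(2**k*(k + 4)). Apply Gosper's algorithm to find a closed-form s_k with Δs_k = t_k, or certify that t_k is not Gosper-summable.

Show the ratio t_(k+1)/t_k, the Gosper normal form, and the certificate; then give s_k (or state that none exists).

not Gosper-summable; s_k does not exist

t_(k+1)/t_k = (k + 4)/(2*(k + 5)).
Factor: A=k/2 + 2; B=k + 5; C=1.
Key eq: (k/2 + 2)·f(k+1) = (k + 4)·f(k) + (1).
d = -1 from the (1,1,0) case.
Bound -1 < 0, so the key equation has no polynomial solution.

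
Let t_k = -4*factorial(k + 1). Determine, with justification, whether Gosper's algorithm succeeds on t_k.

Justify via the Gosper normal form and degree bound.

No — key equation has no polynomial f.

Step 1: r(k) = k + 2.
Normal form (A,B,C) = (k + 2, 1, 1).
Solve (k + 2)·f(k+1) − (1)·f(k) = 1.
d = -1 from the (1,0,0) case.
Bound -1 < 0, so the key equation has no polynomial solution.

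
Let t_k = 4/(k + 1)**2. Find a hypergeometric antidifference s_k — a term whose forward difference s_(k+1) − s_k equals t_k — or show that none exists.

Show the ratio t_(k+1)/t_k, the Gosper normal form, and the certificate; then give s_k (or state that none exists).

t_(k+1)/t_k = (k + 1)**2/(k + 2)**2.
Gosper form: A/B · C(k+1)/C(k) with A=k**2 + 2*k + 1, B=k**2 + 4*k + 4, C=1.
Need (k**2 + 2*k + 1)·f(k+1) − (k**2 + 2*k + 1)·f(k) = 1.
d = 0 from the (2,2,0) case.
Generic f = c0 gives residual -1; -1 = 0 cannot hold, so t_k is not Gosper-summable.

not Gosper-summable; s_k does not exist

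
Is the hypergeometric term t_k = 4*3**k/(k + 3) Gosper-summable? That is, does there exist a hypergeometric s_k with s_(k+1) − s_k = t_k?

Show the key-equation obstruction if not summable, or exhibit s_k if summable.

No — negative degree bound, so no certificate f.

Compute t_(k+1)/t_k: get 3*(k + 3)/(k + 4).
A = 3*k + 9, B = k + 4, C = 1.
Need (3*k + 9)·f(k+1) − (k + 3)·f(k) = 1.
deg f ≤ -1 (via 1,1,0).
d = -1 < 0 ⇒ no nonzero polynomial f; not summable.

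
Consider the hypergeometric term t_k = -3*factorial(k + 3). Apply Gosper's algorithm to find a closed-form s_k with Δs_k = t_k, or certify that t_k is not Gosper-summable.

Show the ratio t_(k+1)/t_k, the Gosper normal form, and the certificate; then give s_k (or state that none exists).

none (Gosper's algorithm certifies no s_k)

The ratio is k + 4.
A = k + 4, B = 1, C = 1.
f must satisfy (k + 4)·f(k+1) − (1)·f(k) = 1.
Degrees (1,0,0) ⇒ d ≤ -1.
Negative degree bound (-1): no f exists, t_k not Gosper-summable.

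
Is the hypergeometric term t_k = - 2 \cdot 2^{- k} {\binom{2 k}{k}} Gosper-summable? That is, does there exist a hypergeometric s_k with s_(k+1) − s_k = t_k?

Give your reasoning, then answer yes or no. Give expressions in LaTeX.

Ratio r(k) = (2*k + 1)/(k + 1).
A = 2*k + 1, B = k + 1, C = 1.
Need (2*k + 1)·f(k+1) − (k)·f(k) = 1.
Bound: deg f ≤ -1.
deg f ≤ -1 is impossible — no certificate.

No. Not Gosper-summable.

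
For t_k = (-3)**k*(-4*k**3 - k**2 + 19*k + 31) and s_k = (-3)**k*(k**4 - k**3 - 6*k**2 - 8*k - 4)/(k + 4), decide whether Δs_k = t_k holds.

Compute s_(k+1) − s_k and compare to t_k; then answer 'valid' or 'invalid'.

Invalid: residual (-3)**(k + 1)*(-4*k**4 - 18*k**3 + 17*k**2 + 111*k + 128)/(k**2 + 9*k + 20) ≠ 0.

s_(k+1) = (-3)**(k + 1)*(k**4 + 3*k**3 - 3*k**2 - 19*k - 18)/(k + 5)
s_(k+1) − s_k = (-3)**k*(-4*k**5 - 25*k**4 - 16*k**3 + 131*k**2 + 326*k + 236)/(k**2 + 9*k + 20)
(s_(k+1) − s_k) − t_k = (-3)**(k + 1)*(-4*k**4 - 18*k**3 + 17*k**2 + 111*k + 128)/(k**2 + 9*k + 20)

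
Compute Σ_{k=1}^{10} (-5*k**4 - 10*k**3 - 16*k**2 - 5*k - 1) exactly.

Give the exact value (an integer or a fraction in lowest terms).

Σ = -163360

r(k) = (5*k**4 + 30*k**3 + 76*k**2 + 87*k + 37)/(5*k**4 + 10*k**3 + 16*k**2 + 5*k + 1) after simplifying.
A = 1, B = 1, C = k**4 + 2*k**3 + 16*k**2/5 + k + 1/5.
Solve (1)·f(k+1) − (1)·f(k) = k**4 + 2*k**3 + 16*k**2/5 + k + 1/5.
deg f ≤ 5 (via 0,0,4).
Coefficient equations give f(k) = k*(k**4 + 2*k**2 - 3*k + 1)/5.
So s_k = (B(k−1)f/C)·t_k = (k*(k**4 + 2*k**2 - 3*k + 1)/(5*k**4 + 10*k**3 + 16*k**2 + 5*k + 1))·t_k = k*(-k**4 - 2*k**2 + 3*k - 1).
Δs = -5*k**4 - 10*k**3 - 16*k**2 - 5*k - 1, as required.
Σ_(k=1)^(10) t_k = s_(11) − s_(1) = -163361 − (-1) = -163360.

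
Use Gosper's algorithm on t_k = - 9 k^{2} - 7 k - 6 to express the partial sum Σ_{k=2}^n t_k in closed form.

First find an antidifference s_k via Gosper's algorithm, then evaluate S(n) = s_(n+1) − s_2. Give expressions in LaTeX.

S(n) = - 3 n^{3} - 8 n^{2} - 11 n + 22

Step 1: r(k) = (9*k**2 + 25*k + 22)/(9*k**2 + 7*k + 6).
A = 1, B = 1, C = k**2 + 7*k/9 + 2/3.
f must satisfy (1)·f(k+1) − (1)·f(k) = k**2 + 7*k/9 + 2/3.
d = 3 from the (0,0,2) case.
Solving with deg f ≤ 3: f(k) = k*(3*k**2 - k + 4)/9.
Then R = B(k−1)f/C = k*(3*k**2 - k + 4)/(9*k**2 + 7*k + 6), so s_k = R(k)·t_k = k*(-3*k**2 + k - 4).
Check: Δs_k = -9*k**2 - 7*k - 6. ✓
s_(n+1) = -3*n**3 - 8*n**2 - 11*n - 6 and s_(2) = -28, so S(n) = -3*n**3 - 8*n**2 - 11*n + 22.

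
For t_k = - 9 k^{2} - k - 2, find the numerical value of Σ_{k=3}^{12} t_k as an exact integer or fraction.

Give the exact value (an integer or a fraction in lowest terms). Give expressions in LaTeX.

Σ = -5900

The ratio is (k + 9*(k + 1)**2 + 3)/(9*k**2 + k + 2).
So A=1 and B=1, with C=k**2 + k/9 + 2/9.
Need (1)·f(k+1) − (1)·f(k) = k**2 + k/9 + 2/9.
Degrees (0,0,2) ⇒ d ≤ 3.
A polynomial solution: f(k) = k*(3*k**2 - 4*k + 3)/9.
Get s_k = R·t_k = k*(-3*k**2 + 4*k - 3) with R(k) = B(k−1)f(k)/C(k) = k*(3*k**2 - 4*k + 3)/(9*k**2 + k + 2).
Δs = -9*k**2 - k - 2, as required.
Σ_(k=3)^(12) t_k = s_(13) − s_(3) = -5954 − (-54) = -5900.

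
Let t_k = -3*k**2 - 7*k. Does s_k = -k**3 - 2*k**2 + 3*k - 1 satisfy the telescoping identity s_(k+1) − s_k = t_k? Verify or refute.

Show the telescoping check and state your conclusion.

Valid — Δs_k = t_k.

s_(k+1) = -k**3 - 5*k**2 - 4*k - 1
s_(k+1) − s_k = k*(-3*k - 7)
(s_(k+1) − s_k) − t_k = 0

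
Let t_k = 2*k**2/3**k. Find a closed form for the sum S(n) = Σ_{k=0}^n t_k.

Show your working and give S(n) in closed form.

The ratio is (k + 1)**2/(3*k**2).
So A=1/3 and B=1, with C=k**2.
Set up (1/3)·f(k+1) − (1)·f(k) − (k**2) = 0.
d = 2 from the (0,0,2) case.
Match coefficients ⇒ f(k) = -3*(k**2 + k + 1)/2.
Get s_k = R·t_k = 3**(1 - k)*(-k**2 - k - 1) with R(k) = B(k−1)f(k)/C(k) = -3*(k**2 + k + 1)/(2*k**2).
Δs = 2*k**2/3**k, as required.
s_(n+1) = (-n**2 - 3*n - 3)/3**n and s_(0) = -3, so S(n) = (3**(n + 1) - n**2 - 3*n - 3)/3**n.

S(n) = (3**(n + 1) - n**2 - 3*n - 3)/3**n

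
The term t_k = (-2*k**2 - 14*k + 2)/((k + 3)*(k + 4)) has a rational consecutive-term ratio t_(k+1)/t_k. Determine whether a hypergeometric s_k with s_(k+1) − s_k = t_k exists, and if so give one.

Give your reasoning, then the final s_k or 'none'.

r(k) = (k + 3)*(7*k + (k + 1)**2 + 6)/((k + 5)*(k**2 + 7*k - 1)) after simplifying.
Gosper form: A/B · C(k+1)/C(k) with A=k + 3, B=k + 5, C=k**2 + 7*k - 1.
Set up (k + 3)·f(k+1) − (k + 4)·f(k) − (k**2 + 7*k - 1) = 0.
Degrees (1,1,2) ⇒ d ≤ 2.
Solving with deg f ≤ 2: f(k) = k*(3*k - 4)/3.
Get s_k = R·t_k = 2*k*(4 - 3*k)/(3*(k + 3)) with R(k) = B(k−1)f(k)/C(k) = k*(k + 4)*(3*k - 4)/(3*(k**2 + 7*k - 1)).
Verify: 2*(-k**2 - 7*k + 1)/(k**2 + 7*k + 12) matches t_k.

s_k = 2*k*(4 - 3*k)/(3*(k + 3))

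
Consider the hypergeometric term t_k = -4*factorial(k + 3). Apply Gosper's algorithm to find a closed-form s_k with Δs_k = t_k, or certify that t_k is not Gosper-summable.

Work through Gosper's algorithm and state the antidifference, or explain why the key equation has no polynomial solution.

no hypergeometric antidifference exists

t_(k+1)/t_k = k + 4.
Factor: A=k + 4; B=1; C=1.
Solve (k + 4)·f(k+1) − (1)·f(k) = 1.
d = -1 from the (1,0,0) case.
d = -1 < 0 ⇒ no nonzero polynomial f; not summable.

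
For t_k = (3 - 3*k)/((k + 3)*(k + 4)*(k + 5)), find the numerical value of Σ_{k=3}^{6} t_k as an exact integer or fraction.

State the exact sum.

Σ = -26/385

Compute t_(k+1)/t_k: get k*(k + 3)/((k - 1)*(k + 6)).
Normal form (A,B,C) = (k + 3, k + 6, k - 1).
Need (k + 3)·f(k+1) − (k + 5)·f(k) = k - 1.
Degrees (1,1,1) ⇒ d ≤ 2.
Coefficient equations give f(k) = k*(k - 5)/12.
Get s_k = R·t_k = -k*(k - 5)/(4*(k + 3)*(k + 4)) with R(k) = B(k−1)f(k)/C(k) = k*(k - 5)*(k + 5)/(12*(k - 1)).
Verify: 3*(1 - k)/(k**3 + 12*k**2 + 47*k + 60) matches t_k.
Telescoping: Σ = s_(7) − s_(3) = -7/220 − (1/28) = -26/385.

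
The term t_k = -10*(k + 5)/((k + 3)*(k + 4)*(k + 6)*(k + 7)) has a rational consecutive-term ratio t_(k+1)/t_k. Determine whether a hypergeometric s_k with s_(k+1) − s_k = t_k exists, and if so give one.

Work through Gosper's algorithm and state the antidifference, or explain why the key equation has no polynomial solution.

s_k = 5*k*(-k - 9)/(18*(k**2 + 9*k + 18))

r(k) = (k + 3)*(k + 6)**2/((k + 5)**2*(k + 8)) after simplifying.
Gosper form: A/B · C(k+1)/C(k) with A=k + 3, B=k + 8, C=k**2 + 10*k + 25.
f must satisfy (k + 3)·f(k+1) − (k + 7)·f(k) = k**2 + 10*k + 25.
d = 4 from the (1,1,2) case.
Solve for f: f(k) = k*(k + 4)*(k + 5)*(k + 9)/36 (degree 4 ≤ 4).
Get s_k = R·t_k = 5*k*(-k - 9)/(18*(k**2 + 9*k + 18)) with R(k) = B(k−1)f(k)/C(k) = k*(k + 4)*(k + 7)*(k + 9)/(36*(k + 5)).
Check: Δs_k = 10*(-k - 5)/(k**4 + 20*k**3 + 145*k**2 + 450*k + 504). ✓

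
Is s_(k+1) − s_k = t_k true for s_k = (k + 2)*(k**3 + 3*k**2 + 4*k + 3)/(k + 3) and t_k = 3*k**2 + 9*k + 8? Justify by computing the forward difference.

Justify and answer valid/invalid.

Invalid: residual (-2*k**3 - 15*k**2 - 31*k - 21)/(k**2 + 7*k + 12) ≠ 0.

s_(k+1) = (k**4 + 9*k**3 + 31*k**2 + 50*k + 33)/(k + 4)
s_(k+1) − s_k = (3*k**4 + 28*k**3 + 92*k**2 + 133*k + 75)/(k**2 + 7*k + 12)
(s_(k+1) − s_k) − t_k = (-2*k**3 - 15*k**2 - 31*k - 21)/(k**2 + 7*k + 12)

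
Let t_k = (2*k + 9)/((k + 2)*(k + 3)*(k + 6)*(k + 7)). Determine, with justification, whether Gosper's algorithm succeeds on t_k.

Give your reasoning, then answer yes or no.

Step 1: r(k) = (k + 2)*(k + 6)*(2*k + 11)/((k + 4)*(k + 8)*(2*k + 9)).
A = k + 2, B = k + 8, C = k**3 + 27*k**2/2 + 121*k/2 + 90.
Key eq: (k + 2)·f(k+1) = (k + 7)·f(k) + (k**3 + 27*k**2/2 + 121*k/2 + 90).
Degrees (1,1,3) ⇒ d ≤ 5.
A polynomial solution: f(k) = k*(k + 3)*(k + 4)*(k + 5)*(k + 8)/24.
So s_k = (B(k−1)f/C)·t_k = (k*(k + 3)*(k + 7)*(k + 8)/(12*(2*k + 9)))·t_k = k*(k + 8)/(12*(k**2 + 8*k + 12)).
Verify: (2*k + 9)/(k**4 + 18*k**3 + 113*k**2 + 288*k + 252) matches t_k.

Yes. s_k = k*(k + 8)/(12*(k**2 + 8*k + 12)).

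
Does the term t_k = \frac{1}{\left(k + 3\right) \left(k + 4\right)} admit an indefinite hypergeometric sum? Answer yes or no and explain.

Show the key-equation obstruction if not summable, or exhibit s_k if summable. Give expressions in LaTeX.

Yes. s_k = \frac{k}{3 \left(k + 3\right)}.

Step 1: r(k) = (k + 3)/(k + 5).
Factor: A=k + 3; B=k + 5; C=1.
Need (k + 3)·f(k+1) − (k + 4)·f(k) = 1.
From deg A=1, deg B=1, deg C=0: d=1.
Solving with deg f ≤ 1: f(k) = k/3.
Certificate R = B(k−1)f/C = k*(k + 4)/3 gives s_k = k/(3*(k + 3)).
Check: Δs_k = 1/(k**2 + 7*k + 12). ✓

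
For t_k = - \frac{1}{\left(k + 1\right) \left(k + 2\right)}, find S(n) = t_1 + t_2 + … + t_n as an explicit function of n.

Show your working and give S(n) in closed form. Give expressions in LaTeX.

Step 1: r(k) = (k + 1)/(k + 3).
A = k + 1, B = k + 3, C = 1.
Set up (k + 1)·f(k+1) − (k + 2)·f(k) − (1) = 0.
Bound: deg f ≤ 1.
Solving with deg f ≤ 1: f(k) = k.
Get s_k = R·t_k = -k/(k + 1) with R(k) = B(k−1)f(k)/C(k) = k*(k + 2).
Check: Δs_k = -1/(k**2 + 3*k + 2). ✓
Telescope: S(n) = s_(n+1) − s_(1) = (-n - 1)/(n + 2) − (-1/2) = -n/(2*n + 4).

S(n) = - \frac{n}{2 n + 4}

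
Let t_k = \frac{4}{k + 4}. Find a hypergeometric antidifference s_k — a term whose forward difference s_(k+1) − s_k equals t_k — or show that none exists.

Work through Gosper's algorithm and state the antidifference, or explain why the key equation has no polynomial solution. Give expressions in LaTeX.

not Gosper-summable; s_k does not exist

Step 1: r(k) = (k + 4)/(k + 5).
So A=k + 4 and B=k + 5, with C=1.
Set up (k + 4)·f(k+1) − (k + 4)·f(k) − (1) = 0.
From deg A=1, deg B=1, deg C=0: d=0.
Generic f = c0 gives residual -1; -1 = 0 cannot hold, so t_k is not Gosper-summable.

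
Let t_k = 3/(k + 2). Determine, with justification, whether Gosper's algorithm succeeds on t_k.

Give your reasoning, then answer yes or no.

No — the linear system for f has no solution.

Ratio r(k) = (k + 2)/(k + 3).
Gosper form: A/B · C(k+1)/C(k) with A=k + 2, B=k + 3, C=1.
f must satisfy (k + 2)·f(k+1) − (k + 2)·f(k) = 1.
deg f ≤ 0 (via 1,1,0).
Generic f = c0 gives residual -1; -1 = 0 cannot hold, so t_k is not Gosper-summable.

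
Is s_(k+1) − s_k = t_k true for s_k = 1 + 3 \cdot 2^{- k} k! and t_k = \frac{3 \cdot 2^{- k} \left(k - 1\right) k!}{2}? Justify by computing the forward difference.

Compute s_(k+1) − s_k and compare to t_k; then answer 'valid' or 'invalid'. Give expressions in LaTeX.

valid; difference matches t_k

s_(k+1) = (2*2**k + 3*k*factorial(k) + 3*factorial(k))/(2*2**k)
s_(k+1) − s_k = 3*(k - 1)*factorial(k)/(2*2**k)
(s_(k+1) − s_k) − t_k = 0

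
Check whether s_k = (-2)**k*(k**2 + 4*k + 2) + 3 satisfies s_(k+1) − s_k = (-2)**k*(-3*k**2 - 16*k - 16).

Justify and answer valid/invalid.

s_(k+1) = (-2)**(k + 1)*(4*k + (k + 1)**2 + 6) + 3
s_(k+1) − s_k = (-2)**k*(-3*k**2 - 16*k - 16)
(s_(k+1) − s_k) − t_k = 0

valid (s_(k+1) − s_k reduces to t_k)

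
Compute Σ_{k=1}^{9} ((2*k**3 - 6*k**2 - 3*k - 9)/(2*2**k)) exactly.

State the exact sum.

Ratio r(k) = (2*k**3 - 9*k - 16)/(2*(2*k**3 - 6*k**2 - 3*k - 9)).
Gosper form: A/B · C(k+1)/C(k) with A=1/2, B=1, C=k**3 - 3*k**2 - 3*k/2 - 9/2.
f must satisfy (1/2)·f(k+1) − (1)·f(k) = k**3 - 3*k**2 - 3*k/2 - 9/2.
From deg A=0, deg B=0, deg C=3: d=3.
Solve for f: f(k) = -2*k**3 - 3*k + 4 (degree 3 ≤ 3).
Then R = B(k−1)f/C = -2*(2*k**3 + 3*k - 4)/(2*k**3 - 6*k**2 - 3*k - 9), so s_k = R(k)·t_k = (-2*k**3 - 3*k + 4)/2**k.
Check: Δs_k = (2*k**3 - 6*k**2 - 3*k - 9)/(2*2**k). ✓
Σ_(k=1)^(9) t_k = s_(10) − s_(1) = -1013/512 − (-1/2) = -757/512.

Σ = -757/512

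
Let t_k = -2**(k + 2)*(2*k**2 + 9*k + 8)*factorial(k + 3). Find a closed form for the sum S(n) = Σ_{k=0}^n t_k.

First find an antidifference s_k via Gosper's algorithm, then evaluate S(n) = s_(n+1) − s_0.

t_(k+1)/t_k = 2*(2*k**3 + 21*k**2 + 71*k + 76)/(2*k**2 + 9*k + 8).
Gosper form: A/B · C(k+1)/C(k) with A=2*k + 8, B=1, C=k**2 + 9*k/2 + 4.
f must satisfy (2*k + 8)·f(k+1) − (1)·f(k) = k**2 + 9*k/2 + 4.
From deg A=1, deg B=0, deg C=2: d=1.
Match coefficients ⇒ f(k) = k/2.
Then R = B(k−1)f/C = k/(2*k**2 + 9*k + 8), so s_k = R(k)·t_k = -2**(k + 2)*k*factorial(k + 3).
Check: Δs_k = -2**(k + 2)*(2*k**2 + 9*k + 8)*factorial(k + 3). ✓
s_(n+1) = -2**(n + 3)*(n + 1)*factorial(n + 4) and s_(0) = 0, so S(n) = -2**(n + 3)*(n + 1)*factorial(n + 4).

S(n) = -2**(n + 3)*(n + 1)*factorial(n + 4)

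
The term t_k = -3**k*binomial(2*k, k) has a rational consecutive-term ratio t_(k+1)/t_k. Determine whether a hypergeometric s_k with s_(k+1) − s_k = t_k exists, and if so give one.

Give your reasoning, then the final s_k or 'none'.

not Gosper-summable; s_k does not exist

t_(k+1)/t_k = 6*(2*k + 1)/(k + 1).
Take A(k)=12*k + 6, B(k)=k + 1, C(k)=1.
Set up (12*k + 6)·f(k+1) − (k)·f(k) − (1) = 0.
Degrees (1,1,0) ⇒ d ≤ -1.
deg f ≤ -1 is impossible — no certificate.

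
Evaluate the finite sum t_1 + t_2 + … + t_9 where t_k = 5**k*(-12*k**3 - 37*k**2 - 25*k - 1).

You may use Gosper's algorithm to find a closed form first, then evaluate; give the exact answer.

Step 1: r(k) = 5*(12*k**3 + 73*k**2 + 135*k + 75)/(12*k**3 + 37*k**2 + 25*k + 1).
Normal form (A,B,C) = (5, 1, k**3 + 37*k**2/12 + 25*k/12 + 1/12).
f must satisfy (5)·f(k+1) − (1)·f(k) = k**3 + 37*k**2/12 + 25*k/12 + 1/12.
Degrees (0,0,3) ⇒ d ≤ 3.
Coefficient equations give f(k) = (k - 1)*(3*k**2 + k + 1)/12.
Certificate R = B(k−1)f/C = (k - 1)*(3*k**2 + k + 1)/(12*k**3 + 37*k**2 + 25*k + 1) gives s_k = 5**k*(-3*k**3 + 2*k**2 + 1).
s_(k+1) − s_k = 5**k*(-12*k**3 - 37*k**2 - 25*k - 1) = t_k.
Sum = s_(10) − s_(1); s_(10) = -27333984375, s_(1) = 0 ⇒ -27333984375.

Σ = -27333984375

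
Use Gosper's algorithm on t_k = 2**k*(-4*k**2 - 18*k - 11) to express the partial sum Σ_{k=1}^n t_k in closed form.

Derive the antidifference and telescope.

S(n) = -8*2**n*n**2 - 20*2**n*n - 10*2**n + 10

r(k) = 2*(4*k**2 + 26*k + 33)/(4*k**2 + 18*k + 11) after simplifying.
So A=2 and B=1, with C=k**2 + 9*k/2 + 11/4.
Key eq: (2)·f(k+1) = (1)·f(k) + (k**2 + 9*k/2 + 11/4).
d = 2 from the (0,0,2) case.
Solving with deg f ≤ 2: f(k) = (4*k**2 + 2*k - 1)/4.
Then R = B(k−1)f/C = (4*k**2 + 2*k - 1)/(4*k**2 + 18*k + 11), so s_k = R(k)·t_k = 2**k*(-4*k**2 - 2*k + 1).
Δs = 2**k*(-4*k**2 - 18*k - 11), as required.
Σ_(k=1)^n t_k = s_(n+1) − s_(1) = (2**(n + 1)*(-4*n**2 - 10*n - 5)) − (-10), i.e. -8*2**n*n**2 - 20*2**n*n - 10*2**n + 10.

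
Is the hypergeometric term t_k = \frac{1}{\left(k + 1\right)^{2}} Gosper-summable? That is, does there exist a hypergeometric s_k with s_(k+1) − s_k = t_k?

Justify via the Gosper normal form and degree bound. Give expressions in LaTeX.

Step 1: r(k) = (k + 1)**2/(k + 2)**2.
So A=k**2 + 2*k + 1 and B=k**2 + 4*k + 4, with C=1.
Set up (k**2 + 2*k + 1)·f(k+1) − (k**2 + 2*k + 1)·f(k) − (1) = 0.
Bound: deg f ≤ 0.
Write f(k) = c0. Then LHS − RHS = -1, requiring -1 = 0: contradictory. No certificate.

No. Not Gosper-summable.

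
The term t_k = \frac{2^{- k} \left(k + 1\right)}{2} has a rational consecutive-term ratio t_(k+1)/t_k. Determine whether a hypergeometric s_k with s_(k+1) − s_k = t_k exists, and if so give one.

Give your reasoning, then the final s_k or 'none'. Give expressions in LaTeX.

Compute t_(k+1)/t_k: get (k + 2)/(2*(k + 1)).
A = 1/2, B = 1, C = k + 1.
Set up (1/2)·f(k+1) − (1)·f(k) − (k + 1) = 0.
From deg A=0, deg B=0, deg C=1: d=1.
Coefficient equations give f(k) = -2*(k + 2).
R(k) = B(k−1)·f(k)/C(k) = -2*(k + 2)/(k + 1); s_k = R·t_k = (-k - 2)/2**k.
Check: Δs_k = (k + 1)/(2*2**k). ✓

s_k = 2^{- k} \left(- k - 2\right)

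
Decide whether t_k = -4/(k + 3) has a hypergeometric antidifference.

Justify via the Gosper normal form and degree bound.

No — the linear system for f has no solution.

The ratio is (k + 3)/(k + 4).
Gosper form: A/B · C(k+1)/C(k) with A=k + 3, B=k + 4, C=1.
Need (k + 3)·f(k+1) − (k + 3)·f(k) = 1.
Bound: deg f ≤ 0.
Write f(k) = c0. Then LHS − RHS = -1, requiring -1 = 0: contradictory. No certificate.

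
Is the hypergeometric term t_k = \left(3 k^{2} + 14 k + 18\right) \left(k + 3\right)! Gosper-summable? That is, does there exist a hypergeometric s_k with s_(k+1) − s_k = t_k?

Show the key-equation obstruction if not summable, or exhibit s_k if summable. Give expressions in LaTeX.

t_(k+1)/t_k = (k + 4)*(14*k + 3*(k + 1)**2 + 32)/(3*k**2 + 14*k + 18).
Gosper form: A/B · C(k+1)/C(k) with A=k + 4, B=1, C=k**2 + 14*k/3 + 6.
Need (k + 4)·f(k+1) − (1)·f(k) = k**2 + 14*k/3 + 6.
deg f ≤ 1 (via 1,0,2).
A polynomial solution: f(k) = (3*k + 2)/3.
Get s_k = R·t_k = (3*k + 2)*factorial(k + 3) with R(k) = B(k−1)f(k)/C(k) = (3*k + 2)/(3*k**2 + 14*k + 18).
Verify: (3*k**2 + 14*k + 18)*factorial(k + 3) matches t_k.

Yes. s_k = \left(3 k + 2\right) \left(k + 3\right)!.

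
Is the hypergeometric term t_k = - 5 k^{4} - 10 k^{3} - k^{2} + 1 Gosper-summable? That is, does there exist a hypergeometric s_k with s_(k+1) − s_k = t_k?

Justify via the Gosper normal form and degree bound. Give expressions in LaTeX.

Yes. s_k = k \left(- k^{4} + 3 k^{2} - 2 k + 1\right).

The ratio is (5*(k + 1)**4 + 10*(k + 1)**3 + (k + 1)**2 - 1)/(5*k**4 + 10*k**3 + k**2 - 1).
Normal form (A,B,C) = (1, 1, k**4 + 2*k**3 + k**2/5 - 1/5).
Key eq: (1)·f(k+1) = (1)·f(k) + (k**4 + 2*k**3 + k**2/5 - 1/5).
Bound: deg f ≤ 5.
Solve for f: f(k) = k*(k**4 - 3*k**2 + 2*k - 1)/5 (degree 5 ≤ 5).
Then R = B(k−1)f/C = k*(k**4 - 3*k**2 + 2*k - 1)/(5*k**4 + 10*k**3 + k**2 - 1), so s_k = R(k)·t_k = k*(-k**4 + 3*k**2 - 2*k + 1).
s_(k+1) − s_k = -5*k**4 - 10*k**3 - k**2 + 1 = t_k.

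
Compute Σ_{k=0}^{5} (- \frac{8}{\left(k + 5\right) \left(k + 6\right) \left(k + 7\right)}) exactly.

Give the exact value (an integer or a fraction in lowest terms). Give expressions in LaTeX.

Σ = -17/165

r(k) = (k + 5)/(k + 8) after simplifying.
Normal form (A,B,C) = (k + 5, k + 8, 1).
Key eq: (k + 5)·f(k+1) = (k + 7)·f(k) + (1).
From deg A=1, deg B=1, deg C=0: d=2.
Coefficient equations give f(k) = k*(k + 11)/60.
R(k) = B(k−1)·f(k)/C(k) = k*(k + 7)*(k + 11)/60; s_k = R·t_k = 2*k*(-k - 11)/(15*(k + 5)*(k + 6)).
Δs = -8/(k**3 + 18*k**2 + 107*k + 210), as required.
Σ_(k=0)^(5) t_k = s_(6) − s_(0) = -17/165 − (0) = -17/165.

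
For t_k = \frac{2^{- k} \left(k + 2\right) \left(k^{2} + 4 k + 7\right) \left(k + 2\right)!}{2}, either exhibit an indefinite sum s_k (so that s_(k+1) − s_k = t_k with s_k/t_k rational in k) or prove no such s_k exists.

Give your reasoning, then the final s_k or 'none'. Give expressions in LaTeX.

s_k = 2^{- k} \left(k + 1\right) \left(k + 2\right) \left(k + 2\right)!

Step 1: r(k) = (k + 3)**2*(4*k + (k + 1)**2 + 11)/(2*(k + 2)*(k**2 + 4*k + 7)).
Factor: A=k/2 + 3/2; B=1; C=k**3 + 6*k**2 + 15*k + 14.
Need (k/2 + 3/2)·f(k+1) − (1)·f(k) = k**3 + 6*k**2 + 15*k + 14.
d = 2 from the (1,0,3) case.
Match coefficients ⇒ f(k) = 2*(k + 1)*(k + 2).
R(k) = B(k−1)·f(k)/C(k) = 2*(k + 1)/(k**2 + 4*k + 7); s_k = R·t_k = (k + 1)*(k + 2)*factorial(k + 2)/2**k.
Check: Δs_k = (k + 2)*(k**2 + 4*k + 7)*factorial(k + 2)/(2*2**k). ✓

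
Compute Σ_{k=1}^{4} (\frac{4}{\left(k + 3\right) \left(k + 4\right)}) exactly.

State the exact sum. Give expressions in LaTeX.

r(k) = (k + 3)/(k + 5) after simplifying.
Factor: A=k + 3; B=k + 5; C=1.
Solve (k + 3)·f(k+1) − (k + 4)·f(k) = 1.
deg f ≤ 1 (via 1,1,0).
Solve for f: f(k) = k/3 (degree 1 ≤ 1).
Then R = B(k−1)f/C = k*(k + 4)/3, so s_k = R(k)·t_k = 4*k/(3*(k + 3)).
Verify: 4/(k**2 + 7*k + 12) matches t_k.
Telescoping: Σ = s_(5) − s_(1) = 5/6 − (1/3) = 1/2.

Σ = 1/2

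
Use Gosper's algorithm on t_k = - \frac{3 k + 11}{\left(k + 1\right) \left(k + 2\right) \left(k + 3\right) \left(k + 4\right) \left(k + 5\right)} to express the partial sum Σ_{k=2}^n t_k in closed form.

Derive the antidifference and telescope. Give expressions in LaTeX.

S(n) = \frac{- n^{3} - 10 n^{2} - 31 n + 42}{72 \left(n^{3} + 10 n^{2} + 31 n + 30\right)}

t_(k+1)/t_k = (k + 1)*(3*k + 14)/((k + 6)*(3*k + 11)).
Take A(k)=k + 1, B(k)=k + 6, C(k)=k + 11/3.
Solve (k + 1)·f(k+1) − (k + 5)·f(k) = k + 11/3.
d = 4 from the (1,1,1) case.
Solving with deg f ≤ 4: f(k) = k*(k + 3)*(k**2 + 7*k + 14)/24.
R(k) = B(k−1)·f(k)/C(k) = k*(k + 3)*(k + 5)*(k**2 + 7*k + 14)/(8*(3*k + 11)); s_k = R·t_k = k*(-k**2 - 7*k - 14)/(8*(k**3 + 7*k**2 + 14*k + 8)).
s_(k+1) − s_k = (-3*k - 11)/(k**5 + 15*k**4 + 85*k**3 + 225*k**2 + 274*k + 120) = t_k.
Evaluate: s_(n+1) = (-n**3 - 10*n**2 - 31*n - 22)/(8*(n**3 + 10*n**2 + 31*n + 30)); subtract s_(2) = -1/9 ⇒ S(n) = (-n**3 - 10*n**2 - 31*n + 42)/(72*(n**3 + 10*n**2 + 31*n + 30)).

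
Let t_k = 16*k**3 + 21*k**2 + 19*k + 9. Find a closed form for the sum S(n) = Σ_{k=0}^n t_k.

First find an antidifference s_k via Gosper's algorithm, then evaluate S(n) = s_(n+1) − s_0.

S(n) = 4*n**4 + 15*n**3 + 24*n**2 + 22*n + 9

t_(k+1)/t_k = (16*k**3 + 69*k**2 + 109*k + 65)/(16*k**3 + 21*k**2 + 19*k + 9).
So A=1 and B=1, with C=k**3 + 21*k**2/16 + 19*k/16 + 9/16.
Need (1)·f(k+1) − (1)·f(k) = k**3 + 21*k**2/16 + 19*k/16 + 9/16.
Bound: deg f ≤ 4.
Match coefficients ⇒ f(k) = k*(4*k**3 - k**2 + 3*k + 3)/16.
So s_k = (B(k−1)f/C)·t_k = (k*(4*k**3 - k**2 + 3*k + 3)/(16*k**3 + 21*k**2 + 19*k + 9))·t_k = k*(4*k**3 - k**2 + 3*k + 3).
s_(k+1) − s_k = 16*k**3 + 21*k**2 + 19*k + 9 = t_k.
Telescope: S(n) = s_(n+1) − s_(0) = 4*n**4 + 15*n**3 + 24*n**2 + 22*n + 9 − (0) = 4*n**4 + 15*n**3 + 24*n**2 + 22*n + 9.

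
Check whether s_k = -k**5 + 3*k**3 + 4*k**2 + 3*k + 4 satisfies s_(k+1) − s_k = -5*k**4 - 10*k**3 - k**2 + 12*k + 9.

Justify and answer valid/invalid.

s_(k+1) = 3*k - (k + 1)**5 + 3*(k + 1)**3 + 4*(k + 1)**2 + 7
s_(k+1) − s_k = -5*k**4 - 10*k**3 - k**2 + 12*k + 9
(s_(k+1) − s_k) − t_k = 0

Valid — Δs_k = t_k.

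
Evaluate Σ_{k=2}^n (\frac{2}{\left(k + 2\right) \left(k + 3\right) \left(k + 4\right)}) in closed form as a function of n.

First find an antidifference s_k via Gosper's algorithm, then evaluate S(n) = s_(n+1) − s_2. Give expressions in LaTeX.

S(n) = \frac{n^{2} + 7 n - 8}{20 \left(n^{2} + 7 n + 12\right)}

Ratio r(k) = (k + 2)/(k + 5).
So A=k + 2 and B=k + 5, with C=1.
Key eq: (k + 2)·f(k+1) = (k + 4)·f(k) + (1).
Bound: deg f ≤ 2.
A polynomial solution: f(k) = k*(k + 5)/12.
R(k) = B(k−1)·f(k)/C(k) = k*(k + 4)*(k + 5)/12; s_k = R·t_k = k*(k + 5)/(6*(k + 2)*(k + 3)).
Check: Δs_k = 2/(k**3 + 9*k**2 + 26*k + 24). ✓
s_(n+1) = (n**2 + 7*n + 6)/(6*(n**2 + 7*n + 12)) and s_(2) = 7/60, so S(n) = (n**2 + 7*n - 8)/(20*(n**2 + 7*n + 12)).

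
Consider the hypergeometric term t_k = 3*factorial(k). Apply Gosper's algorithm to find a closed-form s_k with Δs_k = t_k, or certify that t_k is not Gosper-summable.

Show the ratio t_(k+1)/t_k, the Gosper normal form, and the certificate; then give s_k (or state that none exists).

Compute t_(k+1)/t_k: get k + 1.
So A=k + 1 and B=1, with C=1.
Key eq: (k + 1)·f(k+1) = (1)·f(k) + (1).
deg f ≤ -1 (via 1,0,0).
deg f ≤ -1 is impossible — no certificate.

none (Gosper's algorithm certifies no s_k)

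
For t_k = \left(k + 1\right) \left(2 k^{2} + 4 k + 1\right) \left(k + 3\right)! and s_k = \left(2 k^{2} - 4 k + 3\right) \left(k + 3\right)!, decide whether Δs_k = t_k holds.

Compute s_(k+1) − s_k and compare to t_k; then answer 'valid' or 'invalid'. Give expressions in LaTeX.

s_(k+1) = (2*k**2 + 1)*factorial(k + 4)
s_(k+1) − s_k = (k + 1)*(2*k**2 + 4*k + 1)*factorial(k + 3)
(s_(k+1) − s_k) − t_k = 0

valid; difference matches t_k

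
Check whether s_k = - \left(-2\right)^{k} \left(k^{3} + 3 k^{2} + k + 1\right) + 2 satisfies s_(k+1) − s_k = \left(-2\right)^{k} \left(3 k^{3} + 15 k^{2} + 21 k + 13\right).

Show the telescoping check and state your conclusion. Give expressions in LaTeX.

s_(k+1) = 2*(-2)**k*(k + (k + 1)**3 + 3*(k + 1)**2 + 2) + 2
s_(k+1) − s_k = (-2)**k*(3*k**3 + 15*k**2 + 21*k + 13)
(s_(k+1) − s_k) − t_k = 0

valid; difference matches t_k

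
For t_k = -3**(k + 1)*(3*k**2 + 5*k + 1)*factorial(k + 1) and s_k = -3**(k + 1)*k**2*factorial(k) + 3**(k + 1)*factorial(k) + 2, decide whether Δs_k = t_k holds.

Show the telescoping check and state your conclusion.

Valid — Δs_k = t_k.

s_(k+1) = -9*3**k*k**3*factorial(k) - 27*3**k*k**2*factorial(k) - 18*3**k*k*factorial(k) + 2
s_(k+1) − s_k = -3**(k + 1)*(3*k**2 + 5*k + 1)*factorial(k + 1)
(s_(k+1) − s_k) − t_k = 0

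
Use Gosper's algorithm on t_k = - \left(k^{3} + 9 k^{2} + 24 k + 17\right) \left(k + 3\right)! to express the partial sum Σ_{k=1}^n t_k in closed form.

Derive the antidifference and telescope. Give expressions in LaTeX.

Ratio r(k) = (k**4 + 16*k**3 + 93*k**2 + 231*k + 204)/(k**3 + 9*k**2 + 24*k + 17).
Take A(k)=k + 4, B(k)=1, C(k)=k**3 + 9*k**2 + 24*k + 17.
Set up (k + 4)·f(k+1) − (1)·f(k) − (k**3 + 9*k**2 + 24*k + 17) = 0.
Bound: deg f ≤ 2.
Solve for f: f(k) = k**2 + 4*k - 1 (degree 2 ≤ 2).
So s_k = (B(k−1)f/C)·t_k = ((k**2 + 4*k - 1)/(k**3 + 9*k**2 + 24*k + 17))·t_k = -(k**2 + 4*k - 1)*factorial(k + 3).
Verify: -(k**3 + 9*k**2 + 24*k + 17)*factorial(k + 3) matches t_k.
Σ_(k=1)^n t_k = s_(n+1) − s_(1) = (-(n**2 + 6*n + 4)*factorial(n + 4)) − (-96), i.e. -n**2*factorial(n + 4) - 6*n*factorial(n + 4) - 4*factorial(n + 4) + 96.

S(n) = - n^{2} \left(n + 4\right)! - 6 n \left(n + 4\right)! - 4 \left(n + 4\right)! + 96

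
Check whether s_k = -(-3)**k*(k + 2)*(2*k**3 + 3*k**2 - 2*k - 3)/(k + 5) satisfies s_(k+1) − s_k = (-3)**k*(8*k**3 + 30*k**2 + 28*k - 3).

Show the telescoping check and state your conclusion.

s_(k+1) = 3*(-3)**k*k*(2*k**3 + 15*k**2 + 37*k + 30)/(k + 6)
s_(k+1) − s_k = (-3)**k*(8*k**5 + 94*k**4 + 382*k**3 + 662*k**2 + 402*k - 36)/(k**2 + 11*k + 30)
(s_(k+1) − s_k) − t_k = (-3)**(k + 1)*(8*k**4 + 72*k**3 + 181*k**2 + 135*k - 18)/(k**2 + 11*k + 30)

Invalid: residual (-3)**(k + 1)*(8*k**4 + 72*k**3 + 181*k**2 + 135*k - 18)/(k**2 + 11*k + 30) ≠ 0.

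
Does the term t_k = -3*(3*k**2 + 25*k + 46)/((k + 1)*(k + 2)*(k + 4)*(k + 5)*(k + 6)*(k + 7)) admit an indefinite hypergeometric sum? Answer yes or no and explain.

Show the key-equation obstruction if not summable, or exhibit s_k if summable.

r(k) = (k + 1)*(k + 4)*(25*k + 3*(k + 1)**2 + 71)/((k + 3)*(k + 8)*(3*k**2 + 25*k + 46)) after simplifying.
Normal form (A,B,C) = (k + 1, k + 8, k**3 + 34*k**2/3 + 121*k/3 + 46).
Key eq: (k + 1)·f(k+1) = (k + 7)·f(k) + (k**3 + 34*k**2/3 + 121*k/3 + 46).
Degrees (1,1,3) ⇒ d ≤ 6.
A polynomial solution: f(k) = k*(k + 2)*(k + 3)*(k + 5)*(k**2 + 11*k + 34)/72.
So s_k = (B(k−1)f/C)·t_k = (k*(k + 2)*(k + 5)*(k + 7)*(k**2 + 11*k + 34)/(24*(3*k**2 + 25*k + 46)))·t_k = k*(-k**2 - 11*k - 34)/(8*(k**3 + 11*k**2 + 34*k + 24)).
s_(k+1) − s_k = 3*(-3*k**2 - 25*k - 46)/(k**6 + 25*k**5 + 247*k**4 + 1219*k**3 + 3112*k**2 + 3796*k + 1680) = t_k.

Yes. s_k = k*(-k**2 - 11*k - 34)/(8*(k**3 + 11*k**2 + 34*k + 24)).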